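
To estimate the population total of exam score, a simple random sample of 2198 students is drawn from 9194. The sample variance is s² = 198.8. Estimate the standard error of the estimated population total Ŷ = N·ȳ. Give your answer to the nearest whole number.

Var(Ŷ) = N²·Var(ȳ) = N²·(1 − n/N)·s²/n.
f = 2198/9194 = 0.23906896; Var(ȳ) = 0.76093104·198.8/2198 = 0.068823062.
Var(Ŷ) = 9194² · 0.068823062 = 5.8175884 × 10^6.
SE(Ŷ) = √(5.8175884 × 10^6) = 2412.

2412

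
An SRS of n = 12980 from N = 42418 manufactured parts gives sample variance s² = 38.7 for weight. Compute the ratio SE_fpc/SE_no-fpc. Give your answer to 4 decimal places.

0.8331

f = n/N = 12980/42418 = 0.30600217.
SE_no-fpc = √(s²/n) = 0.054603205; SE_fpc = √((1−f)s²/n) = 0.045488037.
Ratio = √(1−f) = 0.83306532.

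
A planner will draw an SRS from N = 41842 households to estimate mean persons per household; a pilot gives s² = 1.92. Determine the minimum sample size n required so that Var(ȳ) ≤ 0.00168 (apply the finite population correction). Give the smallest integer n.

1113

Without fpc, n₀ = s²/D = 1.92/0.00168 = 1142.8571.
With fpc, (1 − n/N)·s²/n ≤ D requires n ≥ n₀/(1 + n₀/N) = 1142.8571/(1 + 1142.8571/41842) = 1112.4715.
Rounding up, n = 1113.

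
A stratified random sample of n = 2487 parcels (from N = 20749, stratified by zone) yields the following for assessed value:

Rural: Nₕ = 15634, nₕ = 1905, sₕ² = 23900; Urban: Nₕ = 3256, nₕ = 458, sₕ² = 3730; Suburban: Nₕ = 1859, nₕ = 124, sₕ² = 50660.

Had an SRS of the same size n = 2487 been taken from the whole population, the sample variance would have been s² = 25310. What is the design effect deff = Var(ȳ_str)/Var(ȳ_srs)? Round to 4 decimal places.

Var(ȳ_str) = Σ Wₕ²(1−fₕ)sₕ²/nₕ with Wₕ = Nₕ/20749:
  Rural: (15634/20749)²·(1−1905/15634)·23900/1905 = 6.25486
  Urban: (3256/20749)²·(1−458/3256)·3730/458 = 0.17233803
  Suburban: (1859/20749)²·(1−124/1859)·50660/124 = 3.0607512
  → Var(ȳ_str) = 9.4879492.
Var(ȳ_srs) = (1 − 2487/20749)·25310/2487 = 8.9571022.
deff = 9.4879492 / 8.9571022 = 1.0593.

1.0593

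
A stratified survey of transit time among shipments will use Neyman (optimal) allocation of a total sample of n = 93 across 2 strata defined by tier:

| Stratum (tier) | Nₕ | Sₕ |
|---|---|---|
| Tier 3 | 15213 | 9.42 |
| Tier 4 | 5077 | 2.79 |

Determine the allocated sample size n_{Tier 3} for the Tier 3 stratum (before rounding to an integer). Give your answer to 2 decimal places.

84.63

Neyman allocation: nₕ = n·NₕSₕ / Σⱼ NⱼSⱼ.
Σ NⱼSⱼ = 15213·9.42 + 5077·2.79 = 157471.29.
n_{Tier 3} = 93·15213·9.42 / 157471.29 = 84.63.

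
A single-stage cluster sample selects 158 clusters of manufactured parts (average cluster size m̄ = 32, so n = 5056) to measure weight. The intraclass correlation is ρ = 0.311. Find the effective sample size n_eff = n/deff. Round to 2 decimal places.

deff = 1 + (32 − 1)·0.311 = 1 + 9.641 = 10.641.
n_eff = 5056 / 10.641 = 475.14.

475.14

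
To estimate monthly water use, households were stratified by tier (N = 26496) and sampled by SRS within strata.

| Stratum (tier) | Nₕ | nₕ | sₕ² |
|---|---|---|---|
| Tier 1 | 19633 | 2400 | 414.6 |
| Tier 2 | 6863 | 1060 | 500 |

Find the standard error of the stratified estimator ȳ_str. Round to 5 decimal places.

0.33168

Var(ȳ_str) = Σₕ Wₕ²(1 − fₕ)sₕ²/nₕ with Wₕ = Nₕ/N, N = 26496.
Tier 1: Wₕ = 0.74097977; term = 0.74097977²·(1 − 0.12224316)·414.6/2400 = 0.083253975.
Tier 2: Wₕ = 0.25902023; term = 0.25902023²·(1 − 0.15445141)·500/1060 = 0.026759012.
Sum = 0.11001299.
SE = √(0.11001299) = 0.33168.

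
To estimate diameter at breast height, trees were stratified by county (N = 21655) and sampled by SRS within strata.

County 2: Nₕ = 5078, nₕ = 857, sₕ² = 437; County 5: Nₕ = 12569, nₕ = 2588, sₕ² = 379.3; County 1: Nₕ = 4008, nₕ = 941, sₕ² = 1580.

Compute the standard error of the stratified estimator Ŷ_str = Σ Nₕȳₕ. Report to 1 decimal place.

7068.0

Var(Ŷ_str) = Σₕ Nₕ²(1 − fₕ)sₕ²/nₕ.
County 2: 5078²·(1 − 857/5078)·437/857 = 1.0929711 × 10^7.
County 5: 12569²·(1 − 2588/12569)·379.3/2588 = 1.8386258 × 10^7.
County 1: 4008²·(1 − 941/4008)·1580/941 = 2.0639965 × 10^7.
Sum = 4.9955934 × 10^7.
SE = √(4.9955934 × 10^7) = 7068.0.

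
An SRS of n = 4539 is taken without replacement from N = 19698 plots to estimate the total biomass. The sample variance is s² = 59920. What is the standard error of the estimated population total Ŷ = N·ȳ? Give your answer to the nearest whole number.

62784

Var(Ŷ) = N²·Var(ȳ) = N²·(1 − n/N)·s²/n.
f = 4539/19698 = 0.23042949; Var(ȳ) = 0.76957051·59920/4539 = 10.159212.
Var(Ŷ) = 19698² · 10.159212 = 3.9418881 × 10^9.
SE(Ŷ) = √(3.9418881 × 10^9) = 62784.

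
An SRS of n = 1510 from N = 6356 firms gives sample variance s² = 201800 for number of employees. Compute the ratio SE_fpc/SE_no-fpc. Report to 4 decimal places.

f = n/N = 1510/6356 = 0.23757080.
SE_no-fpc = √(s²/n) = 11.56038; SE_fpc = √((1−f)s²/n) = 10.094199.
Ratio = √(1−f) = 0.87317192.

0.8732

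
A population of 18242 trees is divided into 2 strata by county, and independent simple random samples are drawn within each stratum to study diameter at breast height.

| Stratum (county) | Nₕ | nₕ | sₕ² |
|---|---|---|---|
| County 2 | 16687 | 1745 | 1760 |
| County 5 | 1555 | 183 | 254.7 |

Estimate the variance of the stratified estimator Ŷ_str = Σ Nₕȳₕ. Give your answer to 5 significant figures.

2.5445 × 10^8

Var(Ŷ_str) = Σₕ Nₕ²(1 − fₕ)sₕ²/nₕ.
County 2: 16687²·(1 − 1745/16687)·1760/1745 = 2.5148045 × 10^8.
County 5: 1555²·(1 − 183/1555)·254.7/183 = 2.9693566 × 10^6.
Sum = 2.5444981 × 10^8.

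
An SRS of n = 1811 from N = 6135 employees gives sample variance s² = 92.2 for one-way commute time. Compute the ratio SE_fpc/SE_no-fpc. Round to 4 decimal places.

f = n/N = 1811/6135 = 0.29519152.
SE_no-fpc = √(s²/n) = 0.22563488; SE_fpc = √((1−f)s²/n) = 0.18942696.
Ratio = √(1−f) = 0.83952872.

0.8395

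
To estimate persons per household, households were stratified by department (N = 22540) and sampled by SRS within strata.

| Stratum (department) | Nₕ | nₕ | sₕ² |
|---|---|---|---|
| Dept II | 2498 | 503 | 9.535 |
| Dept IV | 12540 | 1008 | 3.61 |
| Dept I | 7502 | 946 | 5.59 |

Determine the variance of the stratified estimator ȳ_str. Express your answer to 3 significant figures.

0.00178

Var(ȳ_str) = Σₕ Wₕ²(1 − fₕ)sₕ²/nₕ with Wₕ = Nₕ/N, N = 22540.
Dept II: Wₕ = 0.11082520; term = 0.11082520²·(1 − 0.20136109)·9.535/503 = 1.8594317 × 10^-4.
Dept IV: Wₕ = 0.55634428; term = 0.55634428²·(1 − 0.08038278)·3.61/1008 = 0.0010193915.
Dept I: Wₕ = 0.33283052; term = 0.33283052²·(1 − 0.12609971)·5.59/946 = 5.7204323 × 10^-4.
Sum = 0.0017773779.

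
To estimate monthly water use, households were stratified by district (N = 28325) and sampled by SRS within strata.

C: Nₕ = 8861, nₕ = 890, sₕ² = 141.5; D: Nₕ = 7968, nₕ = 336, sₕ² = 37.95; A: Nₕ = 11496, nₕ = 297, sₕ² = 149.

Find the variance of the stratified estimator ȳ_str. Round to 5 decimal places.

0.10306

Var(ȳ_str) = Σₕ Wₕ²(1 − fₕ)sₕ²/nₕ with Wₕ = Nₕ/N, N = 28325.
C: Wₕ = 0.31283319; term = 0.31283319²·(1 − 0.10044013)·141.5/890 = 0.013996587.
D: Wₕ = 0.28130627; term = 0.28130627²·(1 − 0.04216867)·37.95/336 = 0.0085609183.
A: Wₕ = 0.40586055; term = 0.40586055²·(1 − 0.02583507)·149/297 = 0.080503726.
Sum = 0.10306123.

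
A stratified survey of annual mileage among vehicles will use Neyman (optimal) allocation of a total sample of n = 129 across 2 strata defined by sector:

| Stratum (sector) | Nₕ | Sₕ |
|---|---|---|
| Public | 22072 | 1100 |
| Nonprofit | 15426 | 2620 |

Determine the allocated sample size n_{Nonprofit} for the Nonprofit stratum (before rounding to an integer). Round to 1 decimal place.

Neyman allocation: nₕ = n·NₕSₕ / Σⱼ NⱼSⱼ.
Σ NⱼSⱼ = 22072·1100 + 15426·2620 = 6.469532 × 10^7.
n_{Nonprofit} = 129·15426·2620 / (6.469532 × 10^7) = 80.6.

80.6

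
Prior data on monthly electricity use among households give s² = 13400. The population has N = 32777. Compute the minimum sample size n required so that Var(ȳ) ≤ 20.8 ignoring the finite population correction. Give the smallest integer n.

Without fpc, n₀ = s²/D = 13400/20.8 = 644.2308.
Rounding up, n = 645.

645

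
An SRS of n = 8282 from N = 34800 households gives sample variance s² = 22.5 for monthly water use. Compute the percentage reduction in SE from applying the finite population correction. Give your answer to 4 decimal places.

12.7067

f = n/N = 8282/34800 = 0.23798851.
SE_no-fpc = √(s²/n) = 0.052122309; SE_fpc = √((1−f)s²/n) = 0.045499268.
Ratio = √(1−f) = 0.87293270. Reduction = 100·(1 − 0.87293270) = 12.7067%.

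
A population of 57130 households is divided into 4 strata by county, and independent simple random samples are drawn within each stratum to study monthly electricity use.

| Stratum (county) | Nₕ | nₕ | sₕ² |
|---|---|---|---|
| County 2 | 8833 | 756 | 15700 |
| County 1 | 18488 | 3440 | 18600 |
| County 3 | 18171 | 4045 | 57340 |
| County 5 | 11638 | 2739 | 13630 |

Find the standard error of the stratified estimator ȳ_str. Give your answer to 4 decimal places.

1.4790

Var(ȳ_str) = Σₕ Wₕ²(1 − fₕ)sₕ²/nₕ with Wₕ = Nₕ/N, N = 57130.
County 2: Wₕ = 0.15461229; term = 0.15461229²·(1 − 0.08558814)·15700/756 = 0.45394969.
County 1: Wₕ = 0.32361281; term = 0.32361281²·(1 − 0.18606664)·18600/3440 = 0.46088733.
County 3: Wₕ = 0.31806406; term = 0.31806406²·(1 − 0.22260745)·57340/4045 = 1.1148303.
County 5: Wₕ = 0.20371083; term = 0.20371083²·(1 − 0.23534972)·13630/2739 = 0.15790466.
Sum = 2.187572.
SE = √(2.187572) = 1.4790.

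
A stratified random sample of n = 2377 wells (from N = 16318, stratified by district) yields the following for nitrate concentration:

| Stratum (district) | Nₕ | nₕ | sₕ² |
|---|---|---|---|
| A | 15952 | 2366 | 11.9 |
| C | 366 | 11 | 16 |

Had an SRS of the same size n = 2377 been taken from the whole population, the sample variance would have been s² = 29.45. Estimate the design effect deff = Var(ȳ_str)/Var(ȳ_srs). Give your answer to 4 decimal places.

0.4538

Var(ȳ_str) = Σ Wₕ²(1−fₕ)sₕ²/nₕ with Wₕ = Nₕ/16318:
  A: (15952/16318)²·(1−2366/15952)·11.9/2366 = 0.0040935973
  C: (366/16318)²·(1−11/366)·16/11 = 7.0974588 × 10^-4
  → Var(ȳ_str) = 0.0048033432.
Var(ȳ_srs) = (1 − 2377/16318)·29.45/2377 = 0.010584811.
deff = 0.0048033432 / 0.010584811 = 0.4538.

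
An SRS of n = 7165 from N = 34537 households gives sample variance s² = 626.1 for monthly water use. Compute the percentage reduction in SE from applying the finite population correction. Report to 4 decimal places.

10.9752

f = n/N = 7165/34537 = 0.20745867.
SE_no-fpc = √(s²/n) = 0.29560635; SE_fpc = √((1−f)s²/n) = 0.26316293.
Ratio = √(1−f) = 0.89024791. Reduction = 100·(1 − 0.89024791) = 10.9752%.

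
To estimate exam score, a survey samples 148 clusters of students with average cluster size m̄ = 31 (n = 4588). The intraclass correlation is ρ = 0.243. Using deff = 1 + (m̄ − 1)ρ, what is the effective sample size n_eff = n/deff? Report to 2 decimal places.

deff = 1 + (31 − 1)·0.243 = 1 + 7.29 = 8.29.
n_eff = 4588 / 8.29 = 553.44.

553.44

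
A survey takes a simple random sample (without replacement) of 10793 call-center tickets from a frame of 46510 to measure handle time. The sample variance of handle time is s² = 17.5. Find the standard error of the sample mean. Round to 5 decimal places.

0.03529

Under SRS without replacement, Var(ȳ) = (1 − f)·s²/n with f = n/N = 10793/46510 = 0.23205762.
Var(ȳ) = (1 − 0.23205762)·17.5/10793 = 0.76794238·0.0016214213 = 0.0012451581.
SE(ȳ) = √(0.0012451581) = 0.03529.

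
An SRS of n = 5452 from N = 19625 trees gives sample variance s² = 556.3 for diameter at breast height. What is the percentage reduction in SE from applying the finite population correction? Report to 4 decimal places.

f = n/N = 5452/19625 = 0.27780892.
SE_no-fpc = √(s²/n) = 0.31943067; SE_fpc = √((1−f)s²/n) = 0.27145801.
Ratio = √(1−f) = 0.84981826. Reduction = 100·(1 − 0.84981826) = 15.0182%.

15.0182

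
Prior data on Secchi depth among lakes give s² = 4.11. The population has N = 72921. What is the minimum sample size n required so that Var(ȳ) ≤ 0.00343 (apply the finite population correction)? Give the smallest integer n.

1179

Without fpc, n₀ = s²/D = 4.11/0.00343 = 1198.2507.
With fpc, (1 − n/N)·s²/n ≤ D requires n ≥ n₀/(1 + n₀/N) = 1198.2507/(1 + 1198.2507/72921) = 1178.8792.
Rounding up, n = 1179.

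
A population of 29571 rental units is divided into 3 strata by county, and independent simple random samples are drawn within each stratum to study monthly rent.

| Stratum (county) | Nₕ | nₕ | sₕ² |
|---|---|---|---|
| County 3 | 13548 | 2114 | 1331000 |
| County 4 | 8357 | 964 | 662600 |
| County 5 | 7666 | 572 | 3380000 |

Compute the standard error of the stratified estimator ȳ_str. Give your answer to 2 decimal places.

22.97

Var(ȳ_str) = Σₕ Wₕ²(1 − fₕ)sₕ²/nₕ with Wₕ = Nₕ/N, N = 29571.
County 3: Wₕ = 0.45815157; term = 0.45815157²·(1 − 0.15603779)·1331000/2114 = 111.53584.
County 4: Wₕ = 0.28260796; term = 0.28260796²·(1 − 0.11535240)·662600/964 = 48.563892.
County 5: Wₕ = 0.25924047; term = 0.25924047²·(1 − 0.07461518)·3380000/572 = 367.49264.
Sum = 527.59237.
SE = √(527.59237) = 22.97.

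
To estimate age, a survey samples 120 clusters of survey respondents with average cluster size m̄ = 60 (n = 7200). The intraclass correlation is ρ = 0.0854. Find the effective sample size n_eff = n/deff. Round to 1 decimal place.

1192.3

deff = 1 + (60 − 1)·0.0854 = 1 + 5.0386 = 6.0386.
n_eff = 7200 / 6.0386 = 1192.3.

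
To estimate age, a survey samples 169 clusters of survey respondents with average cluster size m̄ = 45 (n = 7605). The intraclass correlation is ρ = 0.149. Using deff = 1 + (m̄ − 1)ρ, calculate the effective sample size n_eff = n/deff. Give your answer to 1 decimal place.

deff = 1 + (45 − 1)·0.149 = 1 + 6.556 = 7.556.
n_eff = 7605 / 7.556 = 1006.5.

1006.5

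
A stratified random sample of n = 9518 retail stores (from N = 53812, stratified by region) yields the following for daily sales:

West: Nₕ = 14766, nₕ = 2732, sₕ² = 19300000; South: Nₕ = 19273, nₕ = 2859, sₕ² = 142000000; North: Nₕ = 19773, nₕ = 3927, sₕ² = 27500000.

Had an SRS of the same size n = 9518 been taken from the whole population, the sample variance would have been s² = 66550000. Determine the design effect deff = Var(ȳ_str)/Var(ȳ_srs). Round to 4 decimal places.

Var(ȳ_str) = Σ Wₕ²(1−fₕ)sₕ²/nₕ with Wₕ = Nₕ/53812:
  West: (14766/53812)²·(1−2732/14766)·19300000/2732 = 433.50211
  South: (19273/53812)²·(1−2859/19273)·142000000/2859 = 5425.9985
  North: (19773/53812)²·(1−3927/19773)·27500000/3927 = 757.71475
  → Var(ȳ_str) = 6617.2154.
Var(ȳ_srs) = (1 − 9518/53812)·66550000/9518 = 5755.3021.
deff = 6617.2154 / 5755.3021 = 1.1498.

1.1498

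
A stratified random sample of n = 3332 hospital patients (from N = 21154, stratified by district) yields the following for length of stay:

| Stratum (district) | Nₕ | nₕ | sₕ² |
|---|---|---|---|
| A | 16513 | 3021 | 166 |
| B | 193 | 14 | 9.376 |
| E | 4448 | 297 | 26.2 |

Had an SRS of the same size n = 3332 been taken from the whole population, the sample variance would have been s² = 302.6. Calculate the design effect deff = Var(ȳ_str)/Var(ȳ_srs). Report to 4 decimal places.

Var(ȳ_str) = Σ Wₕ²(1−fₕ)sₕ²/nₕ with Wₕ = Nₕ/21154:
  A: (16513/21154)²·(1−3021/16513)·166/3021 = 0.027357391
  B: (193/21154)²·(1−14/193)·9.376/14 = 5.17029 × 10^-5
  E: (4448/21154)²·(1−297/4448)·26.2/297 = 0.0036397986
  → Var(ȳ_str) = 0.031048893.
Var(ȳ_srs) = (1 − 3332/21154)·302.6/3332 = 0.076511703.
deff = 0.031048893 / 0.076511703 = 0.4058.

0.4058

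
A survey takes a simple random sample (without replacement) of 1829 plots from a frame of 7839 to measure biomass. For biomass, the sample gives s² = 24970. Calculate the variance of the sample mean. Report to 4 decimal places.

10.4669

Under SRS without replacement, Var(ȳ) = (1 − f)·s²/n with f = n/N = 1829/7839 = 0.23332058.
Var(ȳ) = (1 − 0.23332058)·24970/1829 = 0.76667942·13.652269 = 10.466914.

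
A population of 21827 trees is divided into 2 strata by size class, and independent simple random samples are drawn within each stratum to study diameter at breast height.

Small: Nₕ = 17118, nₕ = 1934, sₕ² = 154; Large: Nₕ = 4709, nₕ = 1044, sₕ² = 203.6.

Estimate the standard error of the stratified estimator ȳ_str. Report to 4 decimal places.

0.2247

Var(ȳ_str) = Σₕ Wₕ²(1 − fₕ)sₕ²/nₕ with Wₕ = Nₕ/N, N = 21827.
Small: Wₕ = 0.78425803; term = 0.78425803²·(1 − 0.11298049)·154/1934 = 0.043442556.
Large: Wₕ = 0.21574197; term = 0.21574197²·(1 − 0.22170312)·203.6/1044 = 0.0070646695.
Sum = 0.050507226.
SE = √(0.050507226) = 0.2247.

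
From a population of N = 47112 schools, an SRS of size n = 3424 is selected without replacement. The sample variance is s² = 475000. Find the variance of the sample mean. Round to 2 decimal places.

Under SRS without replacement, Var(ȳ) = (1 − f)·s²/n with f = n/N = 3424/47112 = 0.07267787.
Var(ȳ) = (1 − 0.07267787)·475000/3424 = 0.92732213·138.72664 = 128.64428.

128.64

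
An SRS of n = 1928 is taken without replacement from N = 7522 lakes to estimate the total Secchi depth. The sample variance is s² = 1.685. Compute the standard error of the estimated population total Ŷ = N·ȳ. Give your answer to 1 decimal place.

191.8

Var(Ŷ) = N²·Var(ȳ) = N²·(1 − n/N)·s²/n.
f = 1928/7522 = 0.25631481; Var(ȳ) = 0.74368519·1.685/1928 = 6.4995308 × 10^-4.
Var(Ŷ) = 7522² · (6.4995308 × 10^-4) = 36774.66.
SE(Ŷ) = √(36774.66) = 191.8.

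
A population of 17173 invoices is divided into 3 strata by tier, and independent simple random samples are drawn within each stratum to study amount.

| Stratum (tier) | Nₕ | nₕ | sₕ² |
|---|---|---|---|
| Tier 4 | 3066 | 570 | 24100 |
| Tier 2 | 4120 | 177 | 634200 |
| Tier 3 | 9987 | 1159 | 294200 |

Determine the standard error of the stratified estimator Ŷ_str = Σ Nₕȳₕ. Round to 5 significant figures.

Var(Ŷ_str) = Σₕ Nₕ²(1 − fₕ)sₕ²/nₕ.
Tier 4: 3066²·(1 − 570/3066)·24100/570 = 3.2356305 × 10^8.
Tier 2: 4120²·(1 − 177/4120)·634200/177 = 5.8207234 × 10^10.
Tier 3: 9987²·(1 − 1159/9987)·294200/1159 = 2.2379821 × 10^10.
Sum = 8.0910618 × 10^10.
SE = √(8.0910618 × 10^10) = 284450.

284450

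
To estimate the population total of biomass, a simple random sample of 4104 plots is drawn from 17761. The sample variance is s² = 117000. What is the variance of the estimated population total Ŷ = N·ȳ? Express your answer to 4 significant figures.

Var(Ŷ) = N²·Var(ȳ) = N²·(1 − n/N)·s²/n.
f = 4104/17761 = 0.23106807; Var(ȳ) = 0.76893193·117000/4104 = 21.921305.
Var(Ŷ) = 17761² · 21.921305 = 6.9151441 × 10^9.

6.915 × 10^9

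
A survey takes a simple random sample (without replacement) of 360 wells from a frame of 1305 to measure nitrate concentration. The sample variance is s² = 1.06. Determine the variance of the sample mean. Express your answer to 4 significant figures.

0.002132

Under SRS without replacement, Var(ȳ) = (1 − f)·s²/n with f = n/N = 360/1305 = 0.27586207.
Var(ȳ) = (1 − 0.27586207)·1.06/360 = 0.72413793·0.0029444444 = 0.0021321839.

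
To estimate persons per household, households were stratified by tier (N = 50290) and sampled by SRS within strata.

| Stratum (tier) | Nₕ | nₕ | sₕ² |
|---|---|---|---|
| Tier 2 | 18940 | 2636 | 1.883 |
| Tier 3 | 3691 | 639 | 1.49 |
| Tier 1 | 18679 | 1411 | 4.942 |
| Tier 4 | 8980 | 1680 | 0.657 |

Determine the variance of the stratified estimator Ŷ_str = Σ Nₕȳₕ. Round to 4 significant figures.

Var(Ŷ_str) = Σₕ Nₕ²(1 − fₕ)sₕ²/nₕ.
Tier 2: 18940²·(1 − 2636/18940)·1.883/2636 = 220586.56.
Tier 3: 3691²·(1 − 639/3691)·1.49/639 = 26267.212.
Tier 1: 18679²·(1 − 1411/18679)·4.942/1411 = 1.1297215 × 10^6.
Tier 4: 8980²·(1 − 1680/8980)·0.657/1680 = 25636.296.
Sum = 1.4022116 × 10^6.

1.402 × 10^6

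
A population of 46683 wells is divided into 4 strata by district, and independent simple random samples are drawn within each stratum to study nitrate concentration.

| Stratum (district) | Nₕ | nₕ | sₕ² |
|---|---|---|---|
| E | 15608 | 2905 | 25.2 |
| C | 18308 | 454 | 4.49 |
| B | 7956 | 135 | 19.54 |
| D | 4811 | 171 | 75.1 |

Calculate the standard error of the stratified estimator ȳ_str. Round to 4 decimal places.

Var(ȳ_str) = Σₕ Wₕ²(1 − fₕ)sₕ²/nₕ with Wₕ = Nₕ/N, N = 46683.
E: Wₕ = 0.33434012; term = 0.33434012²·(1 − 0.18612250)·25.2/2905 = 7.8920612 × 10^-4.
C: Wₕ = 0.39217702; term = 0.39217702²·(1 − 0.02479790)·4.49/454 = 0.0014833697.
B: Wₕ = 0.17042607; term = 0.17042607²·(1 − 0.01696833)·19.54/135 = 0.0041326663.
D: Wₕ = 0.10305679; term = 0.10305679²·(1 − 0.03554355)·75.1/171 = 0.0044986235.
Sum = 0.010903866.
SE = √(0.010903866) = 0.1044.

0.1044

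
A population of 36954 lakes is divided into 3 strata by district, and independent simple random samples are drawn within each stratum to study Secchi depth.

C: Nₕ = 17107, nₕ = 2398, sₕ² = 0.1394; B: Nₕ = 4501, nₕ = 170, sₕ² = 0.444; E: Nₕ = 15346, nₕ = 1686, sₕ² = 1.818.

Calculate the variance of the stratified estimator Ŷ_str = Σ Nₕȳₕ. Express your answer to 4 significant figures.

Var(Ŷ_str) = Σₕ Nₕ²(1 − fₕ)sₕ²/nₕ.
C: 17107²·(1 − 2398/17107)·0.1394/2398 = 14627.517.
B: 4501²·(1 − 170/4501)·0.444/170 = 50913.3.
E: 15346²·(1 − 1686/15346)·1.818/1686 = 226038.39.
Sum = 291579.21.

291600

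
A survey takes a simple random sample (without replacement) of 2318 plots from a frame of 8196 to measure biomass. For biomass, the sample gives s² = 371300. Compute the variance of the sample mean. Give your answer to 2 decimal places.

114.88

Under SRS without replacement, Var(ȳ) = (1 − f)·s²/n with f = n/N = 2318/8196 = 0.28282089.
Var(ȳ) = (1 − 0.28282089)·371300/2318 = 0.71717911·160.18119 = 114.8786.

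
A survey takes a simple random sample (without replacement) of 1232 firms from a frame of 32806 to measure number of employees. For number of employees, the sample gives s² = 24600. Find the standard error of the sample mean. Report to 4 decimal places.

Under SRS without replacement, Var(ȳ) = (1 − f)·s²/n with f = n/N = 1232/32806 = 0.03755411.
Var(ȳ) = (1 − 0.03755411)·24600/1232 = 0.96244589·19.967532 = 19.21767.
SE(ȳ) = √(19.21767) = 4.3838.

4.3838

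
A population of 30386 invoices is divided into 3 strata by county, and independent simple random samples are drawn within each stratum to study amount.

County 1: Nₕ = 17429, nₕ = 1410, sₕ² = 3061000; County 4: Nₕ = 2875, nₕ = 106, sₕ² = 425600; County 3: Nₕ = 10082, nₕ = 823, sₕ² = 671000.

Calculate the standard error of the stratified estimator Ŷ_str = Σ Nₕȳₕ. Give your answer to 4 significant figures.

845100

Var(Ŷ_str) = Σₕ Nₕ²(1 − fₕ)sₕ²/nₕ.
County 1: 17429²·(1 − 1410/17429)·3061000/1410 = 6.0611089 × 10^11.
County 4: 2875²·(1 − 106/2875)·425600/106 = 3.1963664 × 10^10.
County 3: 10082²·(1 − 823/10082)·671000/823 = 7.6108552 × 10^10.
Sum = 7.1418311 × 10^11.
SE = √(7.1418311 × 10^11) = 845100.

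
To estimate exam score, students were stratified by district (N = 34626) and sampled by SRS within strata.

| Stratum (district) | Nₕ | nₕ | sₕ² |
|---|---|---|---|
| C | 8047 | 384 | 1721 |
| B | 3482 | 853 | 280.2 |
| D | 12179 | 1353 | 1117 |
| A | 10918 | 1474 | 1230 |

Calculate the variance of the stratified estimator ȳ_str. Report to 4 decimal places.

Var(ȳ_str) = Σₕ Wₕ²(1 − fₕ)sₕ²/nₕ with Wₕ = Nₕ/N, N = 34626.
C: Wₕ = 0.23239762; term = 0.23239762²·(1 − 0.04771965)·1721/384 = 0.23050366.
B: Wₕ = 0.10056027; term = 0.10056027²·(1 − 0.24497415)·280.2/853 = 0.0025080362.
D: Wₕ = 0.35172991; term = 0.35172991²·(1 − 0.11109286)·1117/1353 = 0.090788404.
A: Wₕ = 0.31531219; term = 0.31531219²·(1 − 0.13500641)·1230/1474 = 0.071763241.
Sum = 0.39556334.

0.3956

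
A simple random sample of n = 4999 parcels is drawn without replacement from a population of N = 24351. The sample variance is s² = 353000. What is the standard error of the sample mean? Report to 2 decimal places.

Under SRS without replacement, Var(ȳ) = (1 − f)·s²/n with f = n/N = 4999/24351 = 0.20528931.
Var(ȳ) = (1 − 0.20528931)·353000/4999 = 0.79471069·70.614123 = 56.117798.
SE(ȳ) = √(56.117798) = 7.49.

7.49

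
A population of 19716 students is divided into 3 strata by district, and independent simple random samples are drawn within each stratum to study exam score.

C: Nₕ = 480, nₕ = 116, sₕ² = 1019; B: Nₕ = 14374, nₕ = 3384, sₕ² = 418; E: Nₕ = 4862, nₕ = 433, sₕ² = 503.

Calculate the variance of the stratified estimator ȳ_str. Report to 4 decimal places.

0.1185

Var(ȳ_str) = Σₕ Wₕ²(1 − fₕ)sₕ²/nₕ with Wₕ = Nₕ/N, N = 19716.
C: Wₕ = 0.02434571; term = 0.02434571²·(1 − 0.24166667)·1019/116 = 0.0039484005.
B: Wₕ = 0.72905255; term = 0.72905255²·(1 − 0.23542507)·418/3384 = 0.05019768.
E: Wₕ = 0.24660174; term = 0.24660174²·(1 − 0.08905800)·503/433 = 0.064352156.
Sum = 0.11849824.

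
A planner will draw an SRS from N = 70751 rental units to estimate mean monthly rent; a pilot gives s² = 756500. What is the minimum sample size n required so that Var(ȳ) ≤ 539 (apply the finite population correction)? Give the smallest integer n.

Without fpc, n₀ = s²/D = 756500/539 = 1403.5250.
With fpc, (1 − n/N)·s²/n ≤ D requires n ≥ n₀/(1 + n₀/N) = 1403.5250/(1 + 1403.5250/70751) = 1376.2241.
Rounding up, n = 1377.

1377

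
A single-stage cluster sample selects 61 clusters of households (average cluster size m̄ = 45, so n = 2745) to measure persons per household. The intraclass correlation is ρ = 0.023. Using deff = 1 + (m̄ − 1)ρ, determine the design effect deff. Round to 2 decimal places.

2.01

deff = 1 + (45 − 1)·0.023 = 1 + 1.012 = 2.012.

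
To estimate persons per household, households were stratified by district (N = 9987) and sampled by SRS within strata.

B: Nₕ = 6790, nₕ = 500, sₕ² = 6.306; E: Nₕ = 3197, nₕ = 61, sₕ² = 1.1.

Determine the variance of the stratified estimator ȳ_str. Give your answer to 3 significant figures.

Var(ȳ_str) = Σₕ Wₕ²(1 − fₕ)sₕ²/nₕ with Wₕ = Nₕ/N, N = 9987.
B: Wₕ = 0.67988385; term = 0.67988385²·(1 − 0.07363770)·6.306/500 = 0.0054005039.
E: Wₕ = 0.32011615; term = 0.32011615²·(1 − 0.01908039)·1.1/61 = 0.0018126395.
Sum = 0.0072131434.

0.00721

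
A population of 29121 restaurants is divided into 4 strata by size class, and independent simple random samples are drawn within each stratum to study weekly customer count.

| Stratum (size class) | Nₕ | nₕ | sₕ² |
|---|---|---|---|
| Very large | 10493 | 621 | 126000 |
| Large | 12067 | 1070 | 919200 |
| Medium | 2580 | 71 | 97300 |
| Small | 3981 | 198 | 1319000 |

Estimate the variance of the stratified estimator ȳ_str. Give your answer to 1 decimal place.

288.0

Var(ȳ_str) = Σₕ Wₕ²(1 − fₕ)sₕ²/nₕ with Wₕ = Nₕ/N, N = 29121.
Very large: Wₕ = 0.36032416; term = 0.36032416²·(1 − 0.05918231)·126000/621 = 24.783988.
Large: Wₕ = 0.41437451; term = 0.41437451²·(1 − 0.08867158)·919200/1070 = 134.42722.
Medium: Wₕ = 0.08859586; term = 0.08859586²·(1 − 0.02751938)·97300/71 = 10.460737.
Small: Wₕ = 0.13670547; term = 0.13670547²·(1 − 0.04973625)·1319000/198 = 118.30294.
Sum = 287.97489.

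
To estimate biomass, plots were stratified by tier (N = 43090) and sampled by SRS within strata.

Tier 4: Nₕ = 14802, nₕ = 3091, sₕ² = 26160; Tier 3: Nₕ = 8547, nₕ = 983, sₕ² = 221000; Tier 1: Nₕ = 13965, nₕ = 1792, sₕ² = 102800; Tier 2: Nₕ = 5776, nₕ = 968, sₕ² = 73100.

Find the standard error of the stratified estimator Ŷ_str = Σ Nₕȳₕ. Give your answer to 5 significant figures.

Var(Ŷ_str) = Σₕ Nₕ²(1 − fₕ)sₕ²/nₕ.
Tier 4: 14802²·(1 − 3091/14802)·26160/3091 = 1.4670777 × 10^9.
Tier 3: 8547²·(1 − 983/8547)·221000/983 = 1.453463 × 10^10.
Tier 1: 13965²·(1 − 1792/13965)·102800/1792 = 9.7519995 × 10^9.
Tier 2: 5776²·(1 − 968/5776)·73100/968 = 2.0971701 × 10^9.
Sum = 2.7850877 × 10^10.
SE = √(2.7850877 × 10^10) = 166890.

166890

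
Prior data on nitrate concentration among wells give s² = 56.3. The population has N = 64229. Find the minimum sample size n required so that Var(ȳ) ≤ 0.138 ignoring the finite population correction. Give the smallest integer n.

Without fpc, n₀ = s²/D = 56.3/0.138 = 407.9710.
Rounding up, n = 408.

408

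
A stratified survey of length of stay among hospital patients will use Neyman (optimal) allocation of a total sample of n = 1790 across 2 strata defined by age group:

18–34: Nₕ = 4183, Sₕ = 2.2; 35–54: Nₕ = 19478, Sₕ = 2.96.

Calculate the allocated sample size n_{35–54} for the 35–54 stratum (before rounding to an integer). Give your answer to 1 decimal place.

Neyman allocation: nₕ = n·NₕSₕ / Σⱼ NⱼSⱼ.
Σ NⱼSⱼ = 4183·2.2 + 19478·2.96 = 66857.48.
n_{35–54} = 1790·19478·2.96 / 66857.48 = 1543.6.

1543.6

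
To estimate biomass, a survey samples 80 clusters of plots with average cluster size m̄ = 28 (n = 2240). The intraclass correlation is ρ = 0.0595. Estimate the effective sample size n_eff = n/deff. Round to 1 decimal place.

859.4

deff = 1 + (28 − 1)·0.0595 = 1 + 1.6065 = 2.6065.
n_eff = 2240 / 2.6065 = 859.4.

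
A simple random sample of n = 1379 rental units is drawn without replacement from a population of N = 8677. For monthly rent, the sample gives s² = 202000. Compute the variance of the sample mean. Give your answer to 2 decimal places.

Under SRS without replacement, Var(ȳ) = (1 − f)·s²/n with f = n/N = 1379/8677 = 0.15892590.
Var(ȳ) = (1 − 0.15892590)·202000/1379 = 0.84107410·146.48296 = 123.20302.

123.20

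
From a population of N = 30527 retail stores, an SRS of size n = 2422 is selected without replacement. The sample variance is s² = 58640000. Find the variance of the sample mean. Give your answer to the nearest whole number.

22290

Under SRS without replacement, Var(ȳ) = (1 − f)·s²/n with f = n/N = 2422/30527 = 0.07933960.
Var(ȳ) = (1 − 0.07933960)·58640000/2422 = 0.92066040·24211.396 = 22290.473.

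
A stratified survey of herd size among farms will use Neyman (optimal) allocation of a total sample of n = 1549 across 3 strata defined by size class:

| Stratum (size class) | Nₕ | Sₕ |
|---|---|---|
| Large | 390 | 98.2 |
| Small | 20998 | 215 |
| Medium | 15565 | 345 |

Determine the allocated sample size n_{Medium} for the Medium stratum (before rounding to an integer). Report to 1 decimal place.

838.3

Neyman allocation: nₕ = n·NₕSₕ / Σⱼ NⱼSⱼ.
Σ NⱼSⱼ = 390·98.2 + 20998·215 + 15565·345 = 9.922793 × 10^6.
n_{Medium} = 1549·15565·345 / (9.922793 × 10^6) = 838.3.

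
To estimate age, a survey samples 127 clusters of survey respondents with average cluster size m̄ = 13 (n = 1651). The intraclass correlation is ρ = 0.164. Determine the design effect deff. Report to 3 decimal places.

2.968

deff = 1 + (13 − 1)·0.164 = 1 + 1.968 = 2.968.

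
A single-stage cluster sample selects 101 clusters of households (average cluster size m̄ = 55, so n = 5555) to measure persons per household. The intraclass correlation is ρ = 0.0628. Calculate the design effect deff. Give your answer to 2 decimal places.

4.39

deff = 1 + (55 − 1)·0.0628 = 1 + 3.3912 = 4.3912.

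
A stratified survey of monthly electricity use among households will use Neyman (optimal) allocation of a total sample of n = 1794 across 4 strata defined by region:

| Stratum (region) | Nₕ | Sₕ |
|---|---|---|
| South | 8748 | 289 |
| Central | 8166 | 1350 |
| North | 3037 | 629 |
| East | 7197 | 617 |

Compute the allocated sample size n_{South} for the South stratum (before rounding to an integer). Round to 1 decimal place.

227.9

Neyman allocation: nₕ = n·NₕSₕ / Σⱼ NⱼSⱼ.
Σ NⱼSⱼ = 8748·289 + 8166·1350 + 3037·629 + 7197·617 = 1.9903094 × 10^7.
n_{South} = 1794·8748·289 / (1.9903094 × 10^7) = 227.9.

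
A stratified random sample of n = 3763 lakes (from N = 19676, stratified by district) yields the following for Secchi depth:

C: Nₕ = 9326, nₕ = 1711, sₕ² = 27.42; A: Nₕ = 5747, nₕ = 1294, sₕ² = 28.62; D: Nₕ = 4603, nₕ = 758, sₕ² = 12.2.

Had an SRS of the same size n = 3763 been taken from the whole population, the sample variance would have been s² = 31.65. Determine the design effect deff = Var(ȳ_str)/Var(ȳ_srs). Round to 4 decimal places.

Var(ȳ_str) = Σ Wₕ²(1−fₕ)sₕ²/nₕ with Wₕ = Nₕ/19676:
  C: (9326/19676)²·(1−1711/9326)·27.42/1711 = 0.0029397414
  A: (5747/19676)²·(1−1294/5747)·28.62/1294 = 0.0014620278
  D: (4603/19676)²·(1−758/4603)·12.2/758 = 7.3579074 × 10^-4
  → Var(ȳ_str) = 0.0051375599.
Var(ȳ_srs) = (1 − 3763/19676)·31.65/3763 = 0.0068022838.
deff = 0.0051375599 / 0.0068022838 = 0.7553.

0.7553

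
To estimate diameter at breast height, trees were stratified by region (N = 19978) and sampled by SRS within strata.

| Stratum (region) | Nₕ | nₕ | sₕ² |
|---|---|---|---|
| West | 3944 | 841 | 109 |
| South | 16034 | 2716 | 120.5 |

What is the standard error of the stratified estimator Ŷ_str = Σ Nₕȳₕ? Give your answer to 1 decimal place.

Var(Ŷ_str) = Σₕ Nₕ²(1 − fₕ)sₕ²/nₕ.
West: 3944²·(1 − 841/3944)·109/841 = 1.586168 × 10^6.
South: 16034²·(1 − 2716/16034)·120.5/2716 = 9.4741045 × 10^6.
Sum = 1.1060273 × 10^7.
SE = √(1.1060273 × 10^7) = 3325.7.

3325.7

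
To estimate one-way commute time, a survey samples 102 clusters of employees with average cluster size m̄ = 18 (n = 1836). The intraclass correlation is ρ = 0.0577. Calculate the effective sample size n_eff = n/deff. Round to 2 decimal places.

deff = 1 + (18 − 1)·0.0577 = 1 + 0.9809 = 1.9809.
n_eff = 1836 / 1.9809 = 926.85.

926.85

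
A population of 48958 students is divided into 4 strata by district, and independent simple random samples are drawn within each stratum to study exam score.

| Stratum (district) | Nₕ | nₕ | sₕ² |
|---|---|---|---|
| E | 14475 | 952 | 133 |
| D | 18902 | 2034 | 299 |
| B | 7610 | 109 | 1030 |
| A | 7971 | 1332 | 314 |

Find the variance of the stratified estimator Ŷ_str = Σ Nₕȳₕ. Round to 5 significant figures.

6.2610 × 10^8

Var(Ŷ_str) = Σₕ Nₕ²(1 − fₕ)sₕ²/nₕ.
E: 14475²·(1 − 952/14475)·133/952 = 2.7346787 × 10^7.
D: 18902²·(1 − 2034/18902)·299/2034 = 4.6869637 × 10^7.
B: 7610²·(1 − 109/7610)·1030/109 = 5.3940448 × 10^8.
A: 7971²·(1 − 1332/7971)·314/1332 = 1.247501 × 10^7.
Sum = 6.2609591 × 10^8.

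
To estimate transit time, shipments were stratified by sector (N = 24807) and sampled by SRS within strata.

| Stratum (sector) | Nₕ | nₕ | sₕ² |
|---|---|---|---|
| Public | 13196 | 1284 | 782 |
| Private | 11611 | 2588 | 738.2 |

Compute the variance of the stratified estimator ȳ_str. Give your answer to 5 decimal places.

0.20413

Var(ȳ_str) = Σₕ Wₕ²(1 − fₕ)sₕ²/nₕ with Wₕ = Nₕ/N, N = 24807.
Public: Wₕ = 0.53194663; term = 0.53194663²·(1 − 0.09730221)·782/1284 = 0.15556799.
Private: Wₕ = 0.46805337; term = 0.46805337²·(1 − 0.22289209)·738.2/2588 = 0.048560356.
Sum = 0.20412835.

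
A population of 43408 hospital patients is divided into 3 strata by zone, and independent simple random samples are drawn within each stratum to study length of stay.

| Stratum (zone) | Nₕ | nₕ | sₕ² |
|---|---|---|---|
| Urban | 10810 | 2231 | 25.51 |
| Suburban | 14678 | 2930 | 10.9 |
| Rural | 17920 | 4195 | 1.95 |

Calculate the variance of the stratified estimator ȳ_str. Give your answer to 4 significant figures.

Var(ȳ_str) = Σₕ Wₕ²(1 − fₕ)sₕ²/nₕ with Wₕ = Nₕ/N, N = 43408.
Urban: Wₕ = 0.24903244; term = 0.24903244²·(1 − 0.20638298)·25.51/2231 = 5.6277358 × 10^-4.
Suburban: Wₕ = 0.33814043; term = 0.33814043²·(1 − 0.19961848)·10.9/2930 = 3.404475 × 10^-4.
Rural: Wₕ = 0.41282713; term = 0.41282713²·(1 − 0.23409598)·1.95/4195 = 6.0675512 × 10^-5.
Sum = 9.6389659 × 10^-4.

9.639 × 10^-4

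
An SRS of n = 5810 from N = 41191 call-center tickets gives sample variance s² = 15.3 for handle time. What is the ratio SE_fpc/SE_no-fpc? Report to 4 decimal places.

0.9268

f = n/N = 5810/41191 = 0.14105023.
SE_no-fpc = √(s²/n) = 0.051316573; SE_fpc = √((1−f)s²/n) = 0.047559966.
Ratio = √(1−f) = 0.92679543.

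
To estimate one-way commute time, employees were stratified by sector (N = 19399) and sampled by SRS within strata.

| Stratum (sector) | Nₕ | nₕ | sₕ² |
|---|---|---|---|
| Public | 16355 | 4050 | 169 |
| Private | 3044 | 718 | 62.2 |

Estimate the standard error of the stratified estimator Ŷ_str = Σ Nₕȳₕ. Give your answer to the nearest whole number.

Var(Ŷ_str) = Σₕ Nₕ²(1 − fₕ)sₕ²/nₕ.
Public: 16355²·(1 − 4050/16355)·169/4050 = 8.3977675 × 10^6.
Private: 3044²·(1 − 718/3044)·62.2/718 = 613366.85.
Sum = 9.0111344 × 10^6.
SE = √(9.0111344 × 10^6) = 3002.

3002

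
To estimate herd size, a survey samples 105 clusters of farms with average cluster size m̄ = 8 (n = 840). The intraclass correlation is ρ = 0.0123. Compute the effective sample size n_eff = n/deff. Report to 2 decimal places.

773.41

deff = 1 + (8 − 1)·0.0123 = 1 + 0.0861 = 1.0861.
n_eff = 840 / 1.0861 = 773.41.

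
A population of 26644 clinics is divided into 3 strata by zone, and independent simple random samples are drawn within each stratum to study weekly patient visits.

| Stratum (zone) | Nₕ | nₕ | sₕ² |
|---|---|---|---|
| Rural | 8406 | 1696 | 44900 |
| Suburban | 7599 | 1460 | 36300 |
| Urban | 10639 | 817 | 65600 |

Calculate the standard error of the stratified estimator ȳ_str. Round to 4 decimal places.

Var(ȳ_str) = Σₕ Wₕ²(1 − fₕ)sₕ²/nₕ with Wₕ = Nₕ/N, N = 26644.
Rural: Wₕ = 0.31549317; term = 0.31549317²·(1 − 0.20176065)·44900/1696 = 2.1034566.
Suburban: Wₕ = 0.28520492; term = 0.28520492²·(1 − 0.19213054)·36300/1460 = 1.633838.
Urban: Wₕ = 0.39930191; term = 0.39930191²·(1 − 0.07679293)·65600/817 = 11.81908.
Sum = 15.556375.
SE = √(15.556375) = 3.9442.

3.9442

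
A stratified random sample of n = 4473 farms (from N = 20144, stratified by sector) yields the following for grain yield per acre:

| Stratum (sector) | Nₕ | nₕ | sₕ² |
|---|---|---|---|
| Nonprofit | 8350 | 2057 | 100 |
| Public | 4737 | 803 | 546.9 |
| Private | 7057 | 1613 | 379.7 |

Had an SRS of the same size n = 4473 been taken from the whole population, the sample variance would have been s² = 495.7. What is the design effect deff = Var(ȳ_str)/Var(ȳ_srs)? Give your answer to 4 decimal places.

Var(ȳ_str) = Σ Wₕ²(1−fₕ)sₕ²/nₕ with Wₕ = Nₕ/20144:
  Nonprofit: (8350/20144)²·(1−2057/8350)·100/2057 = 0.0062953298
  Public: (4737/20144)²·(1−803/4737)·546.9/803 = 0.03127798
  Private: (7057/20144)²·(1−1613/7057)·379.7/1613 = 0.022287073
  → Var(ȳ_str) = 0.059860383.
Var(ȳ_srs) = (1 − 4473/20144)·495.7/4473 = 0.086212655.
deff = 0.059860383 / 0.086212655 = 0.6943.

0.6943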